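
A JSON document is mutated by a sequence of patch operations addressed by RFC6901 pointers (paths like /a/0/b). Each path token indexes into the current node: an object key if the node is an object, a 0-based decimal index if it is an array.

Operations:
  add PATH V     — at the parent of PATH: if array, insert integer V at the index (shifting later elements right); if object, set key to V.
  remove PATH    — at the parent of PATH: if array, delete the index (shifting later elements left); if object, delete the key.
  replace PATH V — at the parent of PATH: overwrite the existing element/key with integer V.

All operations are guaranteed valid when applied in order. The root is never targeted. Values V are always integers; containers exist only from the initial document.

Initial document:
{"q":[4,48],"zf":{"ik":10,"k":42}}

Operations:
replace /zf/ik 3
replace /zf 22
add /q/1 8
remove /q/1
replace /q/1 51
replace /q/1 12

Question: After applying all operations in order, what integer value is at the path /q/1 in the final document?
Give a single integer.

Answer: 12

Derivation:
After op 1 (replace /zf/ik 3): {"q":[4,48],"zf":{"ik":3,"k":42}}
After op 2 (replace /zf 22): {"q":[4,48],"zf":22}
After op 3 (add /q/1 8): {"q":[4,8,48],"zf":22}
After op 4 (remove /q/1): {"q":[4,48],"zf":22}
After op 5 (replace /q/1 51): {"q":[4,51],"zf":22}
After op 6 (replace /q/1 12): {"q":[4,12],"zf":22}
Value at /q/1: 12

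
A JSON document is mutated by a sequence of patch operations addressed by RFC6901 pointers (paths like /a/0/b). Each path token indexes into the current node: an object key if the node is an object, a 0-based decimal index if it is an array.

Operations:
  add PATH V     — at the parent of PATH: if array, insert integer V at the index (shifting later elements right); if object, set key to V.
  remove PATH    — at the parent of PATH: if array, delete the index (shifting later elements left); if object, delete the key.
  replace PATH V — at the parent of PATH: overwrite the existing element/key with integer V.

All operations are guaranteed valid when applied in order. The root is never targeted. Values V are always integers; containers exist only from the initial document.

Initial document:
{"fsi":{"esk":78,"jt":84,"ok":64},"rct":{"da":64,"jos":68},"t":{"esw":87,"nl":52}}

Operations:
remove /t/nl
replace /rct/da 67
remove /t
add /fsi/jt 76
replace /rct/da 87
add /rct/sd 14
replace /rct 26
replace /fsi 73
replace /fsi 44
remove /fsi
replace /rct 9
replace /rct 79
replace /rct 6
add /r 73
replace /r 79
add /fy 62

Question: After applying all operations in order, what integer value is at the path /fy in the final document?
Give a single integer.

After op 1 (remove /t/nl): {"fsi":{"esk":78,"jt":84,"ok":64},"rct":{"da":64,"jos":68},"t":{"esw":87}}
After op 2 (replace /rct/da 67): {"fsi":{"esk":78,"jt":84,"ok":64},"rct":{"da":67,"jos":68},"t":{"esw":87}}
After op 3 (remove /t): {"fsi":{"esk":78,"jt":84,"ok":64},"rct":{"da":67,"jos":68}}
After op 4 (add /fsi/jt 76): {"fsi":{"esk":78,"jt":76,"ok":64},"rct":{"da":67,"jos":68}}
After op 5 (replace /rct/da 87): {"fsi":{"esk":78,"jt":76,"ok":64},"rct":{"da":87,"jos":68}}
After op 6 (add /rct/sd 14): {"fsi":{"esk":78,"jt":76,"ok":64},"rct":{"da":87,"jos":68,"sd":14}}
After op 7 (replace /rct 26): {"fsi":{"esk":78,"jt":76,"ok":64},"rct":26}
After op 8 (replace /fsi 73): {"fsi":73,"rct":26}
After op 9 (replace /fsi 44): {"fsi":44,"rct":26}
After op 10 (remove /fsi): {"rct":26}
After op 11 (replace /rct 9): {"rct":9}
After op 12 (replace /rct 79): {"rct":79}
After op 13 (replace /rct 6): {"rct":6}
After op 14 (add /r 73): {"r":73,"rct":6}
After op 15 (replace /r 79): {"r":79,"rct":6}
After op 16 (add /fy 62): {"fy":62,"r":79,"rct":6}
Value at /fy: 62

Answer: 62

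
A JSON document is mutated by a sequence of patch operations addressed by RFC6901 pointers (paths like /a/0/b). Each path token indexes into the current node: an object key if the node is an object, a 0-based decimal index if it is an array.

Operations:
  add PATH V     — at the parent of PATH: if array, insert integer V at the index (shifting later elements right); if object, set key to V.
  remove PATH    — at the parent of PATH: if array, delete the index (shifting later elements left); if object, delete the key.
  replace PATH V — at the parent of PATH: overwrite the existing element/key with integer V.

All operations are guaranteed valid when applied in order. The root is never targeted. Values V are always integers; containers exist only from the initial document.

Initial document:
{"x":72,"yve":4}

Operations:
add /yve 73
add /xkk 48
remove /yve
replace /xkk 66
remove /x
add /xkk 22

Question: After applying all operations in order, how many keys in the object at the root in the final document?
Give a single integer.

Answer: 1

Derivation:
After op 1 (add /yve 73): {"x":72,"yve":73}
After op 2 (add /xkk 48): {"x":72,"xkk":48,"yve":73}
After op 3 (remove /yve): {"x":72,"xkk":48}
After op 4 (replace /xkk 66): {"x":72,"xkk":66}
After op 5 (remove /x): {"xkk":66}
After op 6 (add /xkk 22): {"xkk":22}
Size at the root: 1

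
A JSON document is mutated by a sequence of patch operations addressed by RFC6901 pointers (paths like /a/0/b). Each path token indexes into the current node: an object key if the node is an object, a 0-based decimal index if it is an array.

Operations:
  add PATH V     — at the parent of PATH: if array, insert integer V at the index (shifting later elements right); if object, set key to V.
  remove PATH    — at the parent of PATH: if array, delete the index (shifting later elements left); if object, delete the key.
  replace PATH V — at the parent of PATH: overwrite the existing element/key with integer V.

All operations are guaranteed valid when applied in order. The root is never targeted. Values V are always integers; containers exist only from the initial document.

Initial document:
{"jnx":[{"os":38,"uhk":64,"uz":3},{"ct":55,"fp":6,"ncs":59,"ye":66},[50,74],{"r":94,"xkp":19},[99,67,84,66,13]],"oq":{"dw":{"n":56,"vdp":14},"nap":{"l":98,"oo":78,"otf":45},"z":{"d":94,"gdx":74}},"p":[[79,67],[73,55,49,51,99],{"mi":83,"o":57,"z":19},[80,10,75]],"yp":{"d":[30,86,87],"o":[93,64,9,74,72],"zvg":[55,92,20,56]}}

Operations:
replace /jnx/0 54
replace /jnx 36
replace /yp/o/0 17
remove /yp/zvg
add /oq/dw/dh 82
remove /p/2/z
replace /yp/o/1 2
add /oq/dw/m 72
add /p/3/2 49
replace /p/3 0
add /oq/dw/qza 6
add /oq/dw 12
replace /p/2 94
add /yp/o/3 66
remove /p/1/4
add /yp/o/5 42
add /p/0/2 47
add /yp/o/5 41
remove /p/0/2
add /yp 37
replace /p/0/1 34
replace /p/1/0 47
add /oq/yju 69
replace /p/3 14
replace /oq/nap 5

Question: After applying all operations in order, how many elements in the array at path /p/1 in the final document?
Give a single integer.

After op 1 (replace /jnx/0 54): {"jnx":[54,{"ct":55,"fp":6,"ncs":59,"ye":66},[50,74],{"r":94,"xkp":19},[99,67,84,66,13]],"oq":{"dw":{"n":56,"vdp":14},"nap":{"l":98,"oo":78,"otf":45},"z":{"d":94,"gdx":74}},"p":[[79,67],[73,55,49,51,99],{"mi":83,"o":57,"z":19},[80,10,75]],"yp":{"d":[30,86,87],"o":[93,64,9,74,72],"zvg":[55,92,20,56]}}
After op 2 (replace /jnx 36): {"jnx":36,"oq":{"dw":{"n":56,"vdp":14},"nap":{"l":98,"oo":78,"otf":45},"z":{"d":94,"gdx":74}},"p":[[79,67],[73,55,49,51,99],{"mi":83,"o":57,"z":19},[80,10,75]],"yp":{"d":[30,86,87],"o":[93,64,9,74,72],"zvg":[55,92,20,56]}}
After op 3 (replace /yp/o/0 17): {"jnx":36,"oq":{"dw":{"n":56,"vdp":14},"nap":{"l":98,"oo":78,"otf":45},"z":{"d":94,"gdx":74}},"p":[[79,67],[73,55,49,51,99],{"mi":83,"o":57,"z":19},[80,10,75]],"yp":{"d":[30,86,87],"o":[17,64,9,74,72],"zvg":[55,92,20,56]}}
After op 4 (remove /yp/zvg): {"jnx":36,"oq":{"dw":{"n":56,"vdp":14},"nap":{"l":98,"oo":78,"otf":45},"z":{"d":94,"gdx":74}},"p":[[79,67],[73,55,49,51,99],{"mi":83,"o":57,"z":19},[80,10,75]],"yp":{"d":[30,86,87],"o":[17,64,9,74,72]}}
After op 5 (add /oq/dw/dh 82): {"jnx":36,"oq":{"dw":{"dh":82,"n":56,"vdp":14},"nap":{"l":98,"oo":78,"otf":45},"z":{"d":94,"gdx":74}},"p":[[79,67],[73,55,49,51,99],{"mi":83,"o":57,"z":19},[80,10,75]],"yp":{"d":[30,86,87],"o":[17,64,9,74,72]}}
After op 6 (remove /p/2/z): {"jnx":36,"oq":{"dw":{"dh":82,"n":56,"vdp":14},"nap":{"l":98,"oo":78,"otf":45},"z":{"d":94,"gdx":74}},"p":[[79,67],[73,55,49,51,99],{"mi":83,"o":57},[80,10,75]],"yp":{"d":[30,86,87],"o":[17,64,9,74,72]}}
After op 7 (replace /yp/o/1 2): {"jnx":36,"oq":{"dw":{"dh":82,"n":56,"vdp":14},"nap":{"l":98,"oo":78,"otf":45},"z":{"d":94,"gdx":74}},"p":[[79,67],[73,55,49,51,99],{"mi":83,"o":57},[80,10,75]],"yp":{"d":[30,86,87],"o":[17,2,9,74,72]}}
After op 8 (add /oq/dw/m 72): {"jnx":36,"oq":{"dw":{"dh":82,"m":72,"n":56,"vdp":14},"nap":{"l":98,"oo":78,"otf":45},"z":{"d":94,"gdx":74}},"p":[[79,67],[73,55,49,51,99],{"mi":83,"o":57},[80,10,75]],"yp":{"d":[30,86,87],"o":[17,2,9,74,72]}}
After op 9 (add /p/3/2 49): {"jnx":36,"oq":{"dw":{"dh":82,"m":72,"n":56,"vdp":14},"nap":{"l":98,"oo":78,"otf":45},"z":{"d":94,"gdx":74}},"p":[[79,67],[73,55,49,51,99],{"mi":83,"o":57},[80,10,49,75]],"yp":{"d":[30,86,87],"o":[17,2,9,74,72]}}
After op 10 (replace /p/3 0): {"jnx":36,"oq":{"dw":{"dh":82,"m":72,"n":56,"vdp":14},"nap":{"l":98,"oo":78,"otf":45},"z":{"d":94,"gdx":74}},"p":[[79,67],[73,55,49,51,99],{"mi":83,"o":57},0],"yp":{"d":[30,86,87],"o":[17,2,9,74,72]}}
After op 11 (add /oq/dw/qza 6): {"jnx":36,"oq":{"dw":{"dh":82,"m":72,"n":56,"qza":6,"vdp":14},"nap":{"l":98,"oo":78,"otf":45},"z":{"d":94,"gdx":74}},"p":[[79,67],[73,55,49,51,99],{"mi":83,"o":57},0],"yp":{"d":[30,86,87],"o":[17,2,9,74,72]}}
After op 12 (add /oq/dw 12): {"jnx":36,"oq":{"dw":12,"nap":{"l":98,"oo":78,"otf":45},"z":{"d":94,"gdx":74}},"p":[[79,67],[73,55,49,51,99],{"mi":83,"o":57},0],"yp":{"d":[30,86,87],"o":[17,2,9,74,72]}}
After op 13 (replace /p/2 94): {"jnx":36,"oq":{"dw":12,"nap":{"l":98,"oo":78,"otf":45},"z":{"d":94,"gdx":74}},"p":[[79,67],[73,55,49,51,99],94,0],"yp":{"d":[30,86,87],"o":[17,2,9,74,72]}}
After op 14 (add /yp/o/3 66): {"jnx":36,"oq":{"dw":12,"nap":{"l":98,"oo":78,"otf":45},"z":{"d":94,"gdx":74}},"p":[[79,67],[73,55,49,51,99],94,0],"yp":{"d":[30,86,87],"o":[17,2,9,66,74,72]}}
After op 15 (remove /p/1/4): {"jnx":36,"oq":{"dw":12,"nap":{"l":98,"oo":78,"otf":45},"z":{"d":94,"gdx":74}},"p":[[79,67],[73,55,49,51],94,0],"yp":{"d":[30,86,87],"o":[17,2,9,66,74,72]}}
After op 16 (add /yp/o/5 42): {"jnx":36,"oq":{"dw":12,"nap":{"l":98,"oo":78,"otf":45},"z":{"d":94,"gdx":74}},"p":[[79,67],[73,55,49,51],94,0],"yp":{"d":[30,86,87],"o":[17,2,9,66,74,42,72]}}
After op 17 (add /p/0/2 47): {"jnx":36,"oq":{"dw":12,"nap":{"l":98,"oo":78,"otf":45},"z":{"d":94,"gdx":74}},"p":[[79,67,47],[73,55,49,51],94,0],"yp":{"d":[30,86,87],"o":[17,2,9,66,74,42,72]}}
After op 18 (add /yp/o/5 41): {"jnx":36,"oq":{"dw":12,"nap":{"l":98,"oo":78,"otf":45},"z":{"d":94,"gdx":74}},"p":[[79,67,47],[73,55,49,51],94,0],"yp":{"d":[30,86,87],"o":[17,2,9,66,74,41,42,72]}}
After op 19 (remove /p/0/2): {"jnx":36,"oq":{"dw":12,"nap":{"l":98,"oo":78,"otf":45},"z":{"d":94,"gdx":74}},"p":[[79,67],[73,55,49,51],94,0],"yp":{"d":[30,86,87],"o":[17,2,9,66,74,41,42,72]}}
After op 20 (add /yp 37): {"jnx":36,"oq":{"dw":12,"nap":{"l":98,"oo":78,"otf":45},"z":{"d":94,"gdx":74}},"p":[[79,67],[73,55,49,51],94,0],"yp":37}
After op 21 (replace /p/0/1 34): {"jnx":36,"oq":{"dw":12,"nap":{"l":98,"oo":78,"otf":45},"z":{"d":94,"gdx":74}},"p":[[79,34],[73,55,49,51],94,0],"yp":37}
After op 22 (replace /p/1/0 47): {"jnx":36,"oq":{"dw":12,"nap":{"l":98,"oo":78,"otf":45},"z":{"d":94,"gdx":74}},"p":[[79,34],[47,55,49,51],94,0],"yp":37}
After op 23 (add /oq/yju 69): {"jnx":36,"oq":{"dw":12,"nap":{"l":98,"oo":78,"otf":45},"yju":69,"z":{"d":94,"gdx":74}},"p":[[79,34],[47,55,49,51],94,0],"yp":37}
After op 24 (replace /p/3 14): {"jnx":36,"oq":{"dw":12,"nap":{"l":98,"oo":78,"otf":45},"yju":69,"z":{"d":94,"gdx":74}},"p":[[79,34],[47,55,49,51],94,14],"yp":37}
After op 25 (replace /oq/nap 5): {"jnx":36,"oq":{"dw":12,"nap":5,"yju":69,"z":{"d":94,"gdx":74}},"p":[[79,34],[47,55,49,51],94,14],"yp":37}
Size at path /p/1: 4

Answer: 4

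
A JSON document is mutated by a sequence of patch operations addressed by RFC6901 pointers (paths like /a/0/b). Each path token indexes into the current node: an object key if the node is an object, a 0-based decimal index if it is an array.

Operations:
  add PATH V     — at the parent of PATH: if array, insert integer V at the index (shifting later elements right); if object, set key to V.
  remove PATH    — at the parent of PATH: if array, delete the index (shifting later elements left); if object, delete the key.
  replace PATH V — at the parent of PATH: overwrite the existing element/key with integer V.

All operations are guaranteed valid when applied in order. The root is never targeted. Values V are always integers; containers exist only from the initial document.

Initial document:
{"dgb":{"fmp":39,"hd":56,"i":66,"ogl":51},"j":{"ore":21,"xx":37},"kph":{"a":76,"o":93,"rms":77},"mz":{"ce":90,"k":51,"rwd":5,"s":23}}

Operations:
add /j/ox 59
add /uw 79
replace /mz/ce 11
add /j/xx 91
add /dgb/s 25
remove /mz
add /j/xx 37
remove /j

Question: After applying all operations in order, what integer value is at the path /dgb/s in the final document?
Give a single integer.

After op 1 (add /j/ox 59): {"dgb":{"fmp":39,"hd":56,"i":66,"ogl":51},"j":{"ore":21,"ox":59,"xx":37},"kph":{"a":76,"o":93,"rms":77},"mz":{"ce":90,"k":51,"rwd":5,"s":23}}
After op 2 (add /uw 79): {"dgb":{"fmp":39,"hd":56,"i":66,"ogl":51},"j":{"ore":21,"ox":59,"xx":37},"kph":{"a":76,"o":93,"rms":77},"mz":{"ce":90,"k":51,"rwd":5,"s":23},"uw":79}
After op 3 (replace /mz/ce 11): {"dgb":{"fmp":39,"hd":56,"i":66,"ogl":51},"j":{"ore":21,"ox":59,"xx":37},"kph":{"a":76,"o":93,"rms":77},"mz":{"ce":11,"k":51,"rwd":5,"s":23},"uw":79}
After op 4 (add /j/xx 91): {"dgb":{"fmp":39,"hd":56,"i":66,"ogl":51},"j":{"ore":21,"ox":59,"xx":91},"kph":{"a":76,"o":93,"rms":77},"mz":{"ce":11,"k":51,"rwd":5,"s":23},"uw":79}
After op 5 (add /dgb/s 25): {"dgb":{"fmp":39,"hd":56,"i":66,"ogl":51,"s":25},"j":{"ore":21,"ox":59,"xx":91},"kph":{"a":76,"o":93,"rms":77},"mz":{"ce":11,"k":51,"rwd":5,"s":23},"uw":79}
After op 6 (remove /mz): {"dgb":{"fmp":39,"hd":56,"i":66,"ogl":51,"s":25},"j":{"ore":21,"ox":59,"xx":91},"kph":{"a":76,"o":93,"rms":77},"uw":79}
After op 7 (add /j/xx 37): {"dgb":{"fmp":39,"hd":56,"i":66,"ogl":51,"s":25},"j":{"ore":21,"ox":59,"xx":37},"kph":{"a":76,"o":93,"rms":77},"uw":79}
After op 8 (remove /j): {"dgb":{"fmp":39,"hd":56,"i":66,"ogl":51,"s":25},"kph":{"a":76,"o":93,"rms":77},"uw":79}
Value at /dgb/s: 25

Answer: 25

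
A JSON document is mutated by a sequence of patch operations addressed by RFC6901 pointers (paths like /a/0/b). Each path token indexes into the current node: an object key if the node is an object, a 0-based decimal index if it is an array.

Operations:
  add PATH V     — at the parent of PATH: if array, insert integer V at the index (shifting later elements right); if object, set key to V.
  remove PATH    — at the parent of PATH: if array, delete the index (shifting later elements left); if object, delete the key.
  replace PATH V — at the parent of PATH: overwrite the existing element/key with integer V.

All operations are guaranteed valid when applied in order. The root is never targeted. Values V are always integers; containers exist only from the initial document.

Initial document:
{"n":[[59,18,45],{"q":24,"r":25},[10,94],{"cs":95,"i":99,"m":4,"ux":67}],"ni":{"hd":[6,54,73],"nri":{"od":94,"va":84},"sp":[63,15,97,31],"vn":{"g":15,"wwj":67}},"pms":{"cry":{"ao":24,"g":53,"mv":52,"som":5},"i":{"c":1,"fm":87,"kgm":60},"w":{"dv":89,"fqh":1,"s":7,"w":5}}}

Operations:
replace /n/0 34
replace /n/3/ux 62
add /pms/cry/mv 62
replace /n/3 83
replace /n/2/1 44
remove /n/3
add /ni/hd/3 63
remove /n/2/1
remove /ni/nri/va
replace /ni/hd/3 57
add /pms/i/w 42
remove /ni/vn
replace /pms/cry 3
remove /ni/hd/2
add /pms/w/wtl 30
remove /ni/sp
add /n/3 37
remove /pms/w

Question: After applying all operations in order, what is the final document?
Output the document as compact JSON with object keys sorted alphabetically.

Answer: {"n":[34,{"q":24,"r":25},[10],37],"ni":{"hd":[6,54,57],"nri":{"od":94}},"pms":{"cry":3,"i":{"c":1,"fm":87,"kgm":60,"w":42}}}

Derivation:
After op 1 (replace /n/0 34): {"n":[34,{"q":24,"r":25},[10,94],{"cs":95,"i":99,"m":4,"ux":67}],"ni":{"hd":[6,54,73],"nri":{"od":94,"va":84},"sp":[63,15,97,31],"vn":{"g":15,"wwj":67}},"pms":{"cry":{"ao":24,"g":53,"mv":52,"som":5},"i":{"c":1,"fm":87,"kgm":60},"w":{"dv":89,"fqh":1,"s":7,"w":5}}}
After op 2 (replace /n/3/ux 62): {"n":[34,{"q":24,"r":25},[10,94],{"cs":95,"i":99,"m":4,"ux":62}],"ni":{"hd":[6,54,73],"nri":{"od":94,"va":84},"sp":[63,15,97,31],"vn":{"g":15,"wwj":67}},"pms":{"cry":{"ao":24,"g":53,"mv":52,"som":5},"i":{"c":1,"fm":87,"kgm":60},"w":{"dv":89,"fqh":1,"s":7,"w":5}}}
After op 3 (add /pms/cry/mv 62): {"n":[34,{"q":24,"r":25},[10,94],{"cs":95,"i":99,"m":4,"ux":62}],"ni":{"hd":[6,54,73],"nri":{"od":94,"va":84},"sp":[63,15,97,31],"vn":{"g":15,"wwj":67}},"pms":{"cry":{"ao":24,"g":53,"mv":62,"som":5},"i":{"c":1,"fm":87,"kgm":60},"w":{"dv":89,"fqh":1,"s":7,"w":5}}}
After op 4 (replace /n/3 83): {"n":[34,{"q":24,"r":25},[10,94],83],"ni":{"hd":[6,54,73],"nri":{"od":94,"va":84},"sp":[63,15,97,31],"vn":{"g":15,"wwj":67}},"pms":{"cry":{"ao":24,"g":53,"mv":62,"som":5},"i":{"c":1,"fm":87,"kgm":60},"w":{"dv":89,"fqh":1,"s":7,"w":5}}}
After op 5 (replace /n/2/1 44): {"n":[34,{"q":24,"r":25},[10,44],83],"ni":{"hd":[6,54,73],"nri":{"od":94,"va":84},"sp":[63,15,97,31],"vn":{"g":15,"wwj":67}},"pms":{"cry":{"ao":24,"g":53,"mv":62,"som":5},"i":{"c":1,"fm":87,"kgm":60},"w":{"dv":89,"fqh":1,"s":7,"w":5}}}
After op 6 (remove /n/3): {"n":[34,{"q":24,"r":25},[10,44]],"ni":{"hd":[6,54,73],"nri":{"od":94,"va":84},"sp":[63,15,97,31],"vn":{"g":15,"wwj":67}},"pms":{"cry":{"ao":24,"g":53,"mv":62,"som":5},"i":{"c":1,"fm":87,"kgm":60},"w":{"dv":89,"fqh":1,"s":7,"w":5}}}
After op 7 (add /ni/hd/3 63): {"n":[34,{"q":24,"r":25},[10,44]],"ni":{"hd":[6,54,73,63],"nri":{"od":94,"va":84},"sp":[63,15,97,31],"vn":{"g":15,"wwj":67}},"pms":{"cry":{"ao":24,"g":53,"mv":62,"som":5},"i":{"c":1,"fm":87,"kgm":60},"w":{"dv":89,"fqh":1,"s":7,"w":5}}}
After op 8 (remove /n/2/1): {"n":[34,{"q":24,"r":25},[10]],"ni":{"hd":[6,54,73,63],"nri":{"od":94,"va":84},"sp":[63,15,97,31],"vn":{"g":15,"wwj":67}},"pms":{"cry":{"ao":24,"g":53,"mv":62,"som":5},"i":{"c":1,"fm":87,"kgm":60},"w":{"dv":89,"fqh":1,"s":7,"w":5}}}
After op 9 (remove /ni/nri/va): {"n":[34,{"q":24,"r":25},[10]],"ni":{"hd":[6,54,73,63],"nri":{"od":94},"sp":[63,15,97,31],"vn":{"g":15,"wwj":67}},"pms":{"cry":{"ao":24,"g":53,"mv":62,"som":5},"i":{"c":1,"fm":87,"kgm":60},"w":{"dv":89,"fqh":1,"s":7,"w":5}}}
After op 10 (replace /ni/hd/3 57): {"n":[34,{"q":24,"r":25},[10]],"ni":{"hd":[6,54,73,57],"nri":{"od":94},"sp":[63,15,97,31],"vn":{"g":15,"wwj":67}},"pms":{"cry":{"ao":24,"g":53,"mv":62,"som":5},"i":{"c":1,"fm":87,"kgm":60},"w":{"dv":89,"fqh":1,"s":7,"w":5}}}
After op 11 (add /pms/i/w 42): {"n":[34,{"q":24,"r":25},[10]],"ni":{"hd":[6,54,73,57],"nri":{"od":94},"sp":[63,15,97,31],"vn":{"g":15,"wwj":67}},"pms":{"cry":{"ao":24,"g":53,"mv":62,"som":5},"i":{"c":1,"fm":87,"kgm":60,"w":42},"w":{"dv":89,"fqh":1,"s":7,"w":5}}}
After op 12 (remove /ni/vn): {"n":[34,{"q":24,"r":25},[10]],"ni":{"hd":[6,54,73,57],"nri":{"od":94},"sp":[63,15,97,31]},"pms":{"cry":{"ao":24,"g":53,"mv":62,"som":5},"i":{"c":1,"fm":87,"kgm":60,"w":42},"w":{"dv":89,"fqh":1,"s":7,"w":5}}}
After op 13 (replace /pms/cry 3): {"n":[34,{"q":24,"r":25},[10]],"ni":{"hd":[6,54,73,57],"nri":{"od":94},"sp":[63,15,97,31]},"pms":{"cry":3,"i":{"c":1,"fm":87,"kgm":60,"w":42},"w":{"dv":89,"fqh":1,"s":7,"w":5}}}
After op 14 (remove /ni/hd/2): {"n":[34,{"q":24,"r":25},[10]],"ni":{"hd":[6,54,57],"nri":{"od":94},"sp":[63,15,97,31]},"pms":{"cry":3,"i":{"c":1,"fm":87,"kgm":60,"w":42},"w":{"dv":89,"fqh":1,"s":7,"w":5}}}
After op 15 (add /pms/w/wtl 30): {"n":[34,{"q":24,"r":25},[10]],"ni":{"hd":[6,54,57],"nri":{"od":94},"sp":[63,15,97,31]},"pms":{"cry":3,"i":{"c":1,"fm":87,"kgm":60,"w":42},"w":{"dv":89,"fqh":1,"s":7,"w":5,"wtl":30}}}
After op 16 (remove /ni/sp): {"n":[34,{"q":24,"r":25},[10]],"ni":{"hd":[6,54,57],"nri":{"od":94}},"pms":{"cry":3,"i":{"c":1,"fm":87,"kgm":60,"w":42},"w":{"dv":89,"fqh":1,"s":7,"w":5,"wtl":30}}}
After op 17 (add /n/3 37): {"n":[34,{"q":24,"r":25},[10],37],"ni":{"hd":[6,54,57],"nri":{"od":94}},"pms":{"cry":3,"i":{"c":1,"fm":87,"kgm":60,"w":42},"w":{"dv":89,"fqh":1,"s":7,"w":5,"wtl":30}}}
After op 18 (remove /pms/w): {"n":[34,{"q":24,"r":25},[10],37],"ni":{"hd":[6,54,57],"nri":{"od":94}},"pms":{"cry":3,"i":{"c":1,"fm":87,"kgm":60,"w":42}}}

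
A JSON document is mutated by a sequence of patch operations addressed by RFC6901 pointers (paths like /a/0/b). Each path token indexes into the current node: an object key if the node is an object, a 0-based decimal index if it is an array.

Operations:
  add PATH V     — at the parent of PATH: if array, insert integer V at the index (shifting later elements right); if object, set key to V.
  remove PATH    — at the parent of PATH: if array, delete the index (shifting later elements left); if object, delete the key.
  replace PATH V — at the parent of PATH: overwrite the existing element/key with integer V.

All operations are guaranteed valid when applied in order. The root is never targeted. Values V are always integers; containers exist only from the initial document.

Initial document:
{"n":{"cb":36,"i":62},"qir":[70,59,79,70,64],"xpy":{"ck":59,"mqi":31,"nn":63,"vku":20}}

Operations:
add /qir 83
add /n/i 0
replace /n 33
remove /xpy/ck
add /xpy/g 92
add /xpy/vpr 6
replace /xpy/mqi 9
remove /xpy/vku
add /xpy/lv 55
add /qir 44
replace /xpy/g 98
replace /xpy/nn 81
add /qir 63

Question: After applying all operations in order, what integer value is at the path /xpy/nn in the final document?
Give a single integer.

After op 1 (add /qir 83): {"n":{"cb":36,"i":62},"qir":83,"xpy":{"ck":59,"mqi":31,"nn":63,"vku":20}}
After op 2 (add /n/i 0): {"n":{"cb":36,"i":0},"qir":83,"xpy":{"ck":59,"mqi":31,"nn":63,"vku":20}}
After op 3 (replace /n 33): {"n":33,"qir":83,"xpy":{"ck":59,"mqi":31,"nn":63,"vku":20}}
After op 4 (remove /xpy/ck): {"n":33,"qir":83,"xpy":{"mqi":31,"nn":63,"vku":20}}
After op 5 (add /xpy/g 92): {"n":33,"qir":83,"xpy":{"g":92,"mqi":31,"nn":63,"vku":20}}
After op 6 (add /xpy/vpr 6): {"n":33,"qir":83,"xpy":{"g":92,"mqi":31,"nn":63,"vku":20,"vpr":6}}
After op 7 (replace /xpy/mqi 9): {"n":33,"qir":83,"xpy":{"g":92,"mqi":9,"nn":63,"vku":20,"vpr":6}}
After op 8 (remove /xpy/vku): {"n":33,"qir":83,"xpy":{"g":92,"mqi":9,"nn":63,"vpr":6}}
After op 9 (add /xpy/lv 55): {"n":33,"qir":83,"xpy":{"g":92,"lv":55,"mqi":9,"nn":63,"vpr":6}}
After op 10 (add /qir 44): {"n":33,"qir":44,"xpy":{"g":92,"lv":55,"mqi":9,"nn":63,"vpr":6}}
After op 11 (replace /xpy/g 98): {"n":33,"qir":44,"xpy":{"g":98,"lv":55,"mqi":9,"nn":63,"vpr":6}}
After op 12 (replace /xpy/nn 81): {"n":33,"qir":44,"xpy":{"g":98,"lv":55,"mqi":9,"nn":81,"vpr":6}}
After op 13 (add /qir 63): {"n":33,"qir":63,"xpy":{"g":98,"lv":55,"mqi":9,"nn":81,"vpr":6}}
Value at /xpy/nn: 81

Answer: 81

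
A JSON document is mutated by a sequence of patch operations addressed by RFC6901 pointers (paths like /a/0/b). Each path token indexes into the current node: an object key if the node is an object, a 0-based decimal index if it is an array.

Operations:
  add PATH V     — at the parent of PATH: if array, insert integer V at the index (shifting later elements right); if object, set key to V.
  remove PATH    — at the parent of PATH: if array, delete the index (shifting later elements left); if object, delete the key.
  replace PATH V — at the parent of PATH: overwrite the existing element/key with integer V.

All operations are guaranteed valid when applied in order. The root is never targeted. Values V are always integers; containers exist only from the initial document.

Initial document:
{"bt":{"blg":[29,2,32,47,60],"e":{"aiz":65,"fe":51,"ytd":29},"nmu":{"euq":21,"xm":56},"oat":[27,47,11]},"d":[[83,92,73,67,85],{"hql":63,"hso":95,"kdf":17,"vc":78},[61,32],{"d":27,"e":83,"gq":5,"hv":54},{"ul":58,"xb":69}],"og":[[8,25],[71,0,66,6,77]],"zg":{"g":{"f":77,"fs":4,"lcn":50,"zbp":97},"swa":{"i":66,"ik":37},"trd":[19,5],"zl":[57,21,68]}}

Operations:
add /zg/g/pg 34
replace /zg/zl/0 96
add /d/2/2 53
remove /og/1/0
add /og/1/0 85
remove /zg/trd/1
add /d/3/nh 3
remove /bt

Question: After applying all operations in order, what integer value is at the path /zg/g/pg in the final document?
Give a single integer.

Answer: 34

Derivation:
After op 1 (add /zg/g/pg 34): {"bt":{"blg":[29,2,32,47,60],"e":{"aiz":65,"fe":51,"ytd":29},"nmu":{"euq":21,"xm":56},"oat":[27,47,11]},"d":[[83,92,73,67,85],{"hql":63,"hso":95,"kdf":17,"vc":78},[61,32],{"d":27,"e":83,"gq":5,"hv":54},{"ul":58,"xb":69}],"og":[[8,25],[71,0,66,6,77]],"zg":{"g":{"f":77,"fs":4,"lcn":50,"pg":34,"zbp":97},"swa":{"i":66,"ik":37},"trd":[19,5],"zl":[57,21,68]}}
After op 2 (replace /zg/zl/0 96): {"bt":{"blg":[29,2,32,47,60],"e":{"aiz":65,"fe":51,"ytd":29},"nmu":{"euq":21,"xm":56},"oat":[27,47,11]},"d":[[83,92,73,67,85],{"hql":63,"hso":95,"kdf":17,"vc":78},[61,32],{"d":27,"e":83,"gq":5,"hv":54},{"ul":58,"xb":69}],"og":[[8,25],[71,0,66,6,77]],"zg":{"g":{"f":77,"fs":4,"lcn":50,"pg":34,"zbp":97},"swa":{"i":66,"ik":37},"trd":[19,5],"zl":[96,21,68]}}
After op 3 (add /d/2/2 53): {"bt":{"blg":[29,2,32,47,60],"e":{"aiz":65,"fe":51,"ytd":29},"nmu":{"euq":21,"xm":56},"oat":[27,47,11]},"d":[[83,92,73,67,85],{"hql":63,"hso":95,"kdf":17,"vc":78},[61,32,53],{"d":27,"e":83,"gq":5,"hv":54},{"ul":58,"xb":69}],"og":[[8,25],[71,0,66,6,77]],"zg":{"g":{"f":77,"fs":4,"lcn":50,"pg":34,"zbp":97},"swa":{"i":66,"ik":37},"trd":[19,5],"zl":[96,21,68]}}
After op 4 (remove /og/1/0): {"bt":{"blg":[29,2,32,47,60],"e":{"aiz":65,"fe":51,"ytd":29},"nmu":{"euq":21,"xm":56},"oat":[27,47,11]},"d":[[83,92,73,67,85],{"hql":63,"hso":95,"kdf":17,"vc":78},[61,32,53],{"d":27,"e":83,"gq":5,"hv":54},{"ul":58,"xb":69}],"og":[[8,25],[0,66,6,77]],"zg":{"g":{"f":77,"fs":4,"lcn":50,"pg":34,"zbp":97},"swa":{"i":66,"ik":37},"trd":[19,5],"zl":[96,21,68]}}
After op 5 (add /og/1/0 85): {"bt":{"blg":[29,2,32,47,60],"e":{"aiz":65,"fe":51,"ytd":29},"nmu":{"euq":21,"xm":56},"oat":[27,47,11]},"d":[[83,92,73,67,85],{"hql":63,"hso":95,"kdf":17,"vc":78},[61,32,53],{"d":27,"e":83,"gq":5,"hv":54},{"ul":58,"xb":69}],"og":[[8,25],[85,0,66,6,77]],"zg":{"g":{"f":77,"fs":4,"lcn":50,"pg":34,"zbp":97},"swa":{"i":66,"ik":37},"trd":[19,5],"zl":[96,21,68]}}
After op 6 (remove /zg/trd/1): {"bt":{"blg":[29,2,32,47,60],"e":{"aiz":65,"fe":51,"ytd":29},"nmu":{"euq":21,"xm":56},"oat":[27,47,11]},"d":[[83,92,73,67,85],{"hql":63,"hso":95,"kdf":17,"vc":78},[61,32,53],{"d":27,"e":83,"gq":5,"hv":54},{"ul":58,"xb":69}],"og":[[8,25],[85,0,66,6,77]],"zg":{"g":{"f":77,"fs":4,"lcn":50,"pg":34,"zbp":97},"swa":{"i":66,"ik":37},"trd":[19],"zl":[96,21,68]}}
After op 7 (add /d/3/nh 3): {"bt":{"blg":[29,2,32,47,60],"e":{"aiz":65,"fe":51,"ytd":29},"nmu":{"euq":21,"xm":56},"oat":[27,47,11]},"d":[[83,92,73,67,85],{"hql":63,"hso":95,"kdf":17,"vc":78},[61,32,53],{"d":27,"e":83,"gq":5,"hv":54,"nh":3},{"ul":58,"xb":69}],"og":[[8,25],[85,0,66,6,77]],"zg":{"g":{"f":77,"fs":4,"lcn":50,"pg":34,"zbp":97},"swa":{"i":66,"ik":37},"trd":[19],"zl":[96,21,68]}}
After op 8 (remove /bt): {"d":[[83,92,73,67,85],{"hql":63,"hso":95,"kdf":17,"vc":78},[61,32,53],{"d":27,"e":83,"gq":5,"hv":54,"nh":3},{"ul":58,"xb":69}],"og":[[8,25],[85,0,66,6,77]],"zg":{"g":{"f":77,"fs":4,"lcn":50,"pg":34,"zbp":97},"swa":{"i":66,"ik":37},"trd":[19],"zl":[96,21,68]}}
Value at /zg/g/pg: 34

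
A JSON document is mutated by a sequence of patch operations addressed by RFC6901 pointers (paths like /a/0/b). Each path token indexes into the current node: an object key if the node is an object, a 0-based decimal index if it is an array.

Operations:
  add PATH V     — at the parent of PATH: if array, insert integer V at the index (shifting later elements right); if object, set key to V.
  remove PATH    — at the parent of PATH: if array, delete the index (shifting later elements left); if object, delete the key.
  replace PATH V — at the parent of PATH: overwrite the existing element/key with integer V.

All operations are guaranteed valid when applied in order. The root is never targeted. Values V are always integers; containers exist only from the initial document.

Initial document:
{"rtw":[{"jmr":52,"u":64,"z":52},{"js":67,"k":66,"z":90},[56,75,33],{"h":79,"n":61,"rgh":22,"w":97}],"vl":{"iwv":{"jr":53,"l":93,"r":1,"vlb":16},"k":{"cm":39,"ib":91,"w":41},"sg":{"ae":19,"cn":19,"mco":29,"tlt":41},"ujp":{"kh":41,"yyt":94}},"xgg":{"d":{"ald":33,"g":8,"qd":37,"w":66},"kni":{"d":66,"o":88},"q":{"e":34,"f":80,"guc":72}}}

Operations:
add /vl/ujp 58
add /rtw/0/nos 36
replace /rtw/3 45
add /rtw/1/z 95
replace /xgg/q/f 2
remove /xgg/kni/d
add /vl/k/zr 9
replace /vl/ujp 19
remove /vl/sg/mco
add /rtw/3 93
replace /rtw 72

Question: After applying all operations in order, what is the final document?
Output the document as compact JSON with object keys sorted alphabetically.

After op 1 (add /vl/ujp 58): {"rtw":[{"jmr":52,"u":64,"z":52},{"js":67,"k":66,"z":90},[56,75,33],{"h":79,"n":61,"rgh":22,"w":97}],"vl":{"iwv":{"jr":53,"l":93,"r":1,"vlb":16},"k":{"cm":39,"ib":91,"w":41},"sg":{"ae":19,"cn":19,"mco":29,"tlt":41},"ujp":58},"xgg":{"d":{"ald":33,"g":8,"qd":37,"w":66},"kni":{"d":66,"o":88},"q":{"e":34,"f":80,"guc":72}}}
After op 2 (add /rtw/0/nos 36): {"rtw":[{"jmr":52,"nos":36,"u":64,"z":52},{"js":67,"k":66,"z":90},[56,75,33],{"h":79,"n":61,"rgh":22,"w":97}],"vl":{"iwv":{"jr":53,"l":93,"r":1,"vlb":16},"k":{"cm":39,"ib":91,"w":41},"sg":{"ae":19,"cn":19,"mco":29,"tlt":41},"ujp":58},"xgg":{"d":{"ald":33,"g":8,"qd":37,"w":66},"kni":{"d":66,"o":88},"q":{"e":34,"f":80,"guc":72}}}
After op 3 (replace /rtw/3 45): {"rtw":[{"jmr":52,"nos":36,"u":64,"z":52},{"js":67,"k":66,"z":90},[56,75,33],45],"vl":{"iwv":{"jr":53,"l":93,"r":1,"vlb":16},"k":{"cm":39,"ib":91,"w":41},"sg":{"ae":19,"cn":19,"mco":29,"tlt":41},"ujp":58},"xgg":{"d":{"ald":33,"g":8,"qd":37,"w":66},"kni":{"d":66,"o":88},"q":{"e":34,"f":80,"guc":72}}}
After op 4 (add /rtw/1/z 95): {"rtw":[{"jmr":52,"nos":36,"u":64,"z":52},{"js":67,"k":66,"z":95},[56,75,33],45],"vl":{"iwv":{"jr":53,"l":93,"r":1,"vlb":16},"k":{"cm":39,"ib":91,"w":41},"sg":{"ae":19,"cn":19,"mco":29,"tlt":41},"ujp":58},"xgg":{"d":{"ald":33,"g":8,"qd":37,"w":66},"kni":{"d":66,"o":88},"q":{"e":34,"f":80,"guc":72}}}
After op 5 (replace /xgg/q/f 2): {"rtw":[{"jmr":52,"nos":36,"u":64,"z":52},{"js":67,"k":66,"z":95},[56,75,33],45],"vl":{"iwv":{"jr":53,"l":93,"r":1,"vlb":16},"k":{"cm":39,"ib":91,"w":41},"sg":{"ae":19,"cn":19,"mco":29,"tlt":41},"ujp":58},"xgg":{"d":{"ald":33,"g":8,"qd":37,"w":66},"kni":{"d":66,"o":88},"q":{"e":34,"f":2,"guc":72}}}
After op 6 (remove /xgg/kni/d): {"rtw":[{"jmr":52,"nos":36,"u":64,"z":52},{"js":67,"k":66,"z":95},[56,75,33],45],"vl":{"iwv":{"jr":53,"l":93,"r":1,"vlb":16},"k":{"cm":39,"ib":91,"w":41},"sg":{"ae":19,"cn":19,"mco":29,"tlt":41},"ujp":58},"xgg":{"d":{"ald":33,"g":8,"qd":37,"w":66},"kni":{"o":88},"q":{"e":34,"f":2,"guc":72}}}
After op 7 (add /vl/k/zr 9): {"rtw":[{"jmr":52,"nos":36,"u":64,"z":52},{"js":67,"k":66,"z":95},[56,75,33],45],"vl":{"iwv":{"jr":53,"l":93,"r":1,"vlb":16},"k":{"cm":39,"ib":91,"w":41,"zr":9},"sg":{"ae":19,"cn":19,"mco":29,"tlt":41},"ujp":58},"xgg":{"d":{"ald":33,"g":8,"qd":37,"w":66},"kni":{"o":88},"q":{"e":34,"f":2,"guc":72}}}
After op 8 (replace /vl/ujp 19): {"rtw":[{"jmr":52,"nos":36,"u":64,"z":52},{"js":67,"k":66,"z":95},[56,75,33],45],"vl":{"iwv":{"jr":53,"l":93,"r":1,"vlb":16},"k":{"cm":39,"ib":91,"w":41,"zr":9},"sg":{"ae":19,"cn":19,"mco":29,"tlt":41},"ujp":19},"xgg":{"d":{"ald":33,"g":8,"qd":37,"w":66},"kni":{"o":88},"q":{"e":34,"f":2,"guc":72}}}
After op 9 (remove /vl/sg/mco): {"rtw":[{"jmr":52,"nos":36,"u":64,"z":52},{"js":67,"k":66,"z":95},[56,75,33],45],"vl":{"iwv":{"jr":53,"l":93,"r":1,"vlb":16},"k":{"cm":39,"ib":91,"w":41,"zr":9},"sg":{"ae":19,"cn":19,"tlt":41},"ujp":19},"xgg":{"d":{"ald":33,"g":8,"qd":37,"w":66},"kni":{"o":88},"q":{"e":34,"f":2,"guc":72}}}
After op 10 (add /rtw/3 93): {"rtw":[{"jmr":52,"nos":36,"u":64,"z":52},{"js":67,"k":66,"z":95},[56,75,33],93,45],"vl":{"iwv":{"jr":53,"l":93,"r":1,"vlb":16},"k":{"cm":39,"ib":91,"w":41,"zr":9},"sg":{"ae":19,"cn":19,"tlt":41},"ujp":19},"xgg":{"d":{"ald":33,"g":8,"qd":37,"w":66},"kni":{"o":88},"q":{"e":34,"f":2,"guc":72}}}
After op 11 (replace /rtw 72): {"rtw":72,"vl":{"iwv":{"jr":53,"l":93,"r":1,"vlb":16},"k":{"cm":39,"ib":91,"w":41,"zr":9},"sg":{"ae":19,"cn":19,"tlt":41},"ujp":19},"xgg":{"d":{"ald":33,"g":8,"qd":37,"w":66},"kni":{"o":88},"q":{"e":34,"f":2,"guc":72}}}

Answer: {"rtw":72,"vl":{"iwv":{"jr":53,"l":93,"r":1,"vlb":16},"k":{"cm":39,"ib":91,"w":41,"zr":9},"sg":{"ae":19,"cn":19,"tlt":41},"ujp":19},"xgg":{"d":{"ald":33,"g":8,"qd":37,"w":66},"kni":{"o":88},"q":{"e":34,"f":2,"guc":72}}}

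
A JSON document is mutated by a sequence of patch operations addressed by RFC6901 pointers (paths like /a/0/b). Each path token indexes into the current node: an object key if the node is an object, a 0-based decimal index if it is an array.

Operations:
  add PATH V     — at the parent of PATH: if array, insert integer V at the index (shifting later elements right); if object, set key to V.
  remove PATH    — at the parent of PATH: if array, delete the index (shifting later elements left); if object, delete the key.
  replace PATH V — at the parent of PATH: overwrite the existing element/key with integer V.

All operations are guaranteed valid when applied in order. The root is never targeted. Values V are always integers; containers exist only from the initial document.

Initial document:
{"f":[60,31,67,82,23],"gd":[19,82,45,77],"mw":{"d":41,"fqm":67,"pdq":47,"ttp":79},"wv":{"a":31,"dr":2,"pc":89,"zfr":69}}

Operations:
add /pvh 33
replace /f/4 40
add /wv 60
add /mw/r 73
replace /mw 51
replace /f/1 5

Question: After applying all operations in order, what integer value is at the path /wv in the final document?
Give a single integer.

Answer: 60

Derivation:
After op 1 (add /pvh 33): {"f":[60,31,67,82,23],"gd":[19,82,45,77],"mw":{"d":41,"fqm":67,"pdq":47,"ttp":79},"pvh":33,"wv":{"a":31,"dr":2,"pc":89,"zfr":69}}
After op 2 (replace /f/4 40): {"f":[60,31,67,82,40],"gd":[19,82,45,77],"mw":{"d":41,"fqm":67,"pdq":47,"ttp":79},"pvh":33,"wv":{"a":31,"dr":2,"pc":89,"zfr":69}}
After op 3 (add /wv 60): {"f":[60,31,67,82,40],"gd":[19,82,45,77],"mw":{"d":41,"fqm":67,"pdq":47,"ttp":79},"pvh":33,"wv":60}
After op 4 (add /mw/r 73): {"f":[60,31,67,82,40],"gd":[19,82,45,77],"mw":{"d":41,"fqm":67,"pdq":47,"r":73,"ttp":79},"pvh":33,"wv":60}
After op 5 (replace /mw 51): {"f":[60,31,67,82,40],"gd":[19,82,45,77],"mw":51,"pvh":33,"wv":60}
After op 6 (replace /f/1 5): {"f":[60,5,67,82,40],"gd":[19,82,45,77],"mw":51,"pvh":33,"wv":60}
Value at /wv: 60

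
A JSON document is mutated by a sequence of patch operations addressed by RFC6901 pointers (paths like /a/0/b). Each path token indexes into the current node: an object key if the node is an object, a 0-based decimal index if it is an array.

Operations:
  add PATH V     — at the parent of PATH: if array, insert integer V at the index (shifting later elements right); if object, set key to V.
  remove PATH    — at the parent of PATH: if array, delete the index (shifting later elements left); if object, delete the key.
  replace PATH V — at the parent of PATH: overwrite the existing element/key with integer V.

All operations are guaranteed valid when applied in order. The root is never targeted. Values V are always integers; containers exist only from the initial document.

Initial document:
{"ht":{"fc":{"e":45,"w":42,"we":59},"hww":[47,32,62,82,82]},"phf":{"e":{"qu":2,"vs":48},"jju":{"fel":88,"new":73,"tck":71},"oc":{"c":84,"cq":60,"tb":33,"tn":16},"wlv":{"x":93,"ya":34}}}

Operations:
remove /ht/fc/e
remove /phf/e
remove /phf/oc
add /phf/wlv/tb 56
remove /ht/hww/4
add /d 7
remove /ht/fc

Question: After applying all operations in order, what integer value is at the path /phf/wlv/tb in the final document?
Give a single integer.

After op 1 (remove /ht/fc/e): {"ht":{"fc":{"w":42,"we":59},"hww":[47,32,62,82,82]},"phf":{"e":{"qu":2,"vs":48},"jju":{"fel":88,"new":73,"tck":71},"oc":{"c":84,"cq":60,"tb":33,"tn":16},"wlv":{"x":93,"ya":34}}}
After op 2 (remove /phf/e): {"ht":{"fc":{"w":42,"we":59},"hww":[47,32,62,82,82]},"phf":{"jju":{"fel":88,"new":73,"tck":71},"oc":{"c":84,"cq":60,"tb":33,"tn":16},"wlv":{"x":93,"ya":34}}}
After op 3 (remove /phf/oc): {"ht":{"fc":{"w":42,"we":59},"hww":[47,32,62,82,82]},"phf":{"jju":{"fel":88,"new":73,"tck":71},"wlv":{"x":93,"ya":34}}}
After op 4 (add /phf/wlv/tb 56): {"ht":{"fc":{"w":42,"we":59},"hww":[47,32,62,82,82]},"phf":{"jju":{"fel":88,"new":73,"tck":71},"wlv":{"tb":56,"x":93,"ya":34}}}
After op 5 (remove /ht/hww/4): {"ht":{"fc":{"w":42,"we":59},"hww":[47,32,62,82]},"phf":{"jju":{"fel":88,"new":73,"tck":71},"wlv":{"tb":56,"x":93,"ya":34}}}
After op 6 (add /d 7): {"d":7,"ht":{"fc":{"w":42,"we":59},"hww":[47,32,62,82]},"phf":{"jju":{"fel":88,"new":73,"tck":71},"wlv":{"tb":56,"x":93,"ya":34}}}
After op 7 (remove /ht/fc): {"d":7,"ht":{"hww":[47,32,62,82]},"phf":{"jju":{"fel":88,"new":73,"tck":71},"wlv":{"tb":56,"x":93,"ya":34}}}
Value at /phf/wlv/tb: 56

Answer: 56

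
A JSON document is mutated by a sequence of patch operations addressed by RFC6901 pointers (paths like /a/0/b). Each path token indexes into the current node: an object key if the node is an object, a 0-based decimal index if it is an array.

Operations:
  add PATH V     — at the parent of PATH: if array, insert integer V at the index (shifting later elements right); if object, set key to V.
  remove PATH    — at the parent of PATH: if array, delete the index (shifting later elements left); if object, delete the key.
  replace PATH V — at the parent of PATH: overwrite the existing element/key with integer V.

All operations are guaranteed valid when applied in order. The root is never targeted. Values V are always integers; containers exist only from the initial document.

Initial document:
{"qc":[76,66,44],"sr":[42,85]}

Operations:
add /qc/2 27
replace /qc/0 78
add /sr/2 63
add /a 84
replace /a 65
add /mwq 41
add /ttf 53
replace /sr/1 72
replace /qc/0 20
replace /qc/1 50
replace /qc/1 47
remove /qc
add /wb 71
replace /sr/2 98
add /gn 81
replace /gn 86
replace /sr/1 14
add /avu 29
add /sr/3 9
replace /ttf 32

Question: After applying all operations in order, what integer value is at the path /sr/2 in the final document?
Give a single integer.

Answer: 98

Derivation:
After op 1 (add /qc/2 27): {"qc":[76,66,27,44],"sr":[42,85]}
After op 2 (replace /qc/0 78): {"qc":[78,66,27,44],"sr":[42,85]}
After op 3 (add /sr/2 63): {"qc":[78,66,27,44],"sr":[42,85,63]}
After op 4 (add /a 84): {"a":84,"qc":[78,66,27,44],"sr":[42,85,63]}
After op 5 (replace /a 65): {"a":65,"qc":[78,66,27,44],"sr":[42,85,63]}
After op 6 (add /mwq 41): {"a":65,"mwq":41,"qc":[78,66,27,44],"sr":[42,85,63]}
After op 7 (add /ttf 53): {"a":65,"mwq":41,"qc":[78,66,27,44],"sr":[42,85,63],"ttf":53}
After op 8 (replace /sr/1 72): {"a":65,"mwq":41,"qc":[78,66,27,44],"sr":[42,72,63],"ttf":53}
After op 9 (replace /qc/0 20): {"a":65,"mwq":41,"qc":[20,66,27,44],"sr":[42,72,63],"ttf":53}
After op 10 (replace /qc/1 50): {"a":65,"mwq":41,"qc":[20,50,27,44],"sr":[42,72,63],"ttf":53}
After op 11 (replace /qc/1 47): {"a":65,"mwq":41,"qc":[20,47,27,44],"sr":[42,72,63],"ttf":53}
After op 12 (remove /qc): {"a":65,"mwq":41,"sr":[42,72,63],"ttf":53}
After op 13 (add /wb 71): {"a":65,"mwq":41,"sr":[42,72,63],"ttf":53,"wb":71}
After op 14 (replace /sr/2 98): {"a":65,"mwq":41,"sr":[42,72,98],"ttf":53,"wb":71}
After op 15 (add /gn 81): {"a":65,"gn":81,"mwq":41,"sr":[42,72,98],"ttf":53,"wb":71}
After op 16 (replace /gn 86): {"a":65,"gn":86,"mwq":41,"sr":[42,72,98],"ttf":53,"wb":71}
After op 17 (replace /sr/1 14): {"a":65,"gn":86,"mwq":41,"sr":[42,14,98],"ttf":53,"wb":71}
After op 18 (add /avu 29): {"a":65,"avu":29,"gn":86,"mwq":41,"sr":[42,14,98],"ttf":53,"wb":71}
After op 19 (add /sr/3 9): {"a":65,"avu":29,"gn":86,"mwq":41,"sr":[42,14,98,9],"ttf":53,"wb":71}
After op 20 (replace /ttf 32): {"a":65,"avu":29,"gn":86,"mwq":41,"sr":[42,14,98,9],"ttf":32,"wb":71}
Value at /sr/2: 98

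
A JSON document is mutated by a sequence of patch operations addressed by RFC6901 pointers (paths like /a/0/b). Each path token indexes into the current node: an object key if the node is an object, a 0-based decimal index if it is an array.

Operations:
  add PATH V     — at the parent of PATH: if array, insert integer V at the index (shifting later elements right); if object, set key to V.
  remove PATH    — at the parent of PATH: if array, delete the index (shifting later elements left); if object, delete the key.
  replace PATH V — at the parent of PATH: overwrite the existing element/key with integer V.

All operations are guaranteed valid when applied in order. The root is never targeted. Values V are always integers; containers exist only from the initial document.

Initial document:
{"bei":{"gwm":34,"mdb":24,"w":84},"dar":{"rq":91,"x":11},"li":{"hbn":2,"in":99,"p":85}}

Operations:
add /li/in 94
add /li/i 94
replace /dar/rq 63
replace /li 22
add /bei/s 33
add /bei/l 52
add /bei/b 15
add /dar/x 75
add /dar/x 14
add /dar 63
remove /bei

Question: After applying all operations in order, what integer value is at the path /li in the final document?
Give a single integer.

After op 1 (add /li/in 94): {"bei":{"gwm":34,"mdb":24,"w":84},"dar":{"rq":91,"x":11},"li":{"hbn":2,"in":94,"p":85}}
After op 2 (add /li/i 94): {"bei":{"gwm":34,"mdb":24,"w":84},"dar":{"rq":91,"x":11},"li":{"hbn":2,"i":94,"in":94,"p":85}}
After op 3 (replace /dar/rq 63): {"bei":{"gwm":34,"mdb":24,"w":84},"dar":{"rq":63,"x":11},"li":{"hbn":2,"i":94,"in":94,"p":85}}
After op 4 (replace /li 22): {"bei":{"gwm":34,"mdb":24,"w":84},"dar":{"rq":63,"x":11},"li":22}
After op 5 (add /bei/s 33): {"bei":{"gwm":34,"mdb":24,"s":33,"w":84},"dar":{"rq":63,"x":11},"li":22}
After op 6 (add /bei/l 52): {"bei":{"gwm":34,"l":52,"mdb":24,"s":33,"w":84},"dar":{"rq":63,"x":11},"li":22}
After op 7 (add /bei/b 15): {"bei":{"b":15,"gwm":34,"l":52,"mdb":24,"s":33,"w":84},"dar":{"rq":63,"x":11},"li":22}
After op 8 (add /dar/x 75): {"bei":{"b":15,"gwm":34,"l":52,"mdb":24,"s":33,"w":84},"dar":{"rq":63,"x":75},"li":22}
After op 9 (add /dar/x 14): {"bei":{"b":15,"gwm":34,"l":52,"mdb":24,"s":33,"w":84},"dar":{"rq":63,"x":14},"li":22}
After op 10 (add /dar 63): {"bei":{"b":15,"gwm":34,"l":52,"mdb":24,"s":33,"w":84},"dar":63,"li":22}
After op 11 (remove /bei): {"dar":63,"li":22}
Value at /li: 22

Answer: 22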